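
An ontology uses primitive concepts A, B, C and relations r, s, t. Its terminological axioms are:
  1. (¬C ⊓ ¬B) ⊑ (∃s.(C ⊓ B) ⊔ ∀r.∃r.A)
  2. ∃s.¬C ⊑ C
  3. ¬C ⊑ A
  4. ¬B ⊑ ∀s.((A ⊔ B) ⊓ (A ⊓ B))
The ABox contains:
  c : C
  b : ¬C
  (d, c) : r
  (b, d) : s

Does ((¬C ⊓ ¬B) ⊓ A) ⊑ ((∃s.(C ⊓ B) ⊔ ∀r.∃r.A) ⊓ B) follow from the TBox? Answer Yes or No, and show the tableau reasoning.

1. ((¬C ⊓ ¬B) ⊓ A) ⊑ ((∃s.(C ⊓ B) ⊔ ∀r.∃r.A) ⊓ B)  ⇔  (((¬C ⊓ ¬B) ⊓ A) ⊓ ((∀s.(¬C ⊔ ¬B) ⊓ ∃r.∀r.¬A) ⊔ ¬B)) unsat w.r.t. T
   apply at x₀: (¬C ⊓ ¬B)⊑(∃s.(C ⊓ B) ⊔ ∀r.∃r.A); ¬B⊑∀s.((A ⊔ B) ⊓ (A ⊓ B))
   open: L(x₀) ⊇ {A, ¬B, ¬C, ∀s.((A ⊔ B) ⊓ (A ⊓ B)), ∀s.C, …} (+ ∃-successors)
2. Hence ((¬C ⊓ ¬B) ⊓ A) ⊑ ((∃s.(C ⊓ B) ⊔ ∀r.∃r.A) ⊓ B): not entailed.

No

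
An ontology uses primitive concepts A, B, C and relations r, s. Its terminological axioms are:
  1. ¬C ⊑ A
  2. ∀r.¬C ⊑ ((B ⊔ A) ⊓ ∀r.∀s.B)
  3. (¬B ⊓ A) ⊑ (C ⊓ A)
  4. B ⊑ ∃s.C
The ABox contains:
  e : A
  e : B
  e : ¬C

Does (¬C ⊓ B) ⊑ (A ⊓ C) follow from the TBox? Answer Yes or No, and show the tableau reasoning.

No

1. (¬C ⊓ B) ⊑ (A ⊓ C)  ⇔  ((¬C ⊓ B) ⊓ (¬A ⊔ ¬C)) unsat w.r.t. T
   apply at x₀: ¬C⊑A; B⊑∃s.C
   open: L(x₀) ⊇ {A, B, ¬C, ∃r.C, ∃s.C} (+ ∃-successors)
2. Hence (¬C ⊓ B) ⊑ (A ⊓ C): not entailed.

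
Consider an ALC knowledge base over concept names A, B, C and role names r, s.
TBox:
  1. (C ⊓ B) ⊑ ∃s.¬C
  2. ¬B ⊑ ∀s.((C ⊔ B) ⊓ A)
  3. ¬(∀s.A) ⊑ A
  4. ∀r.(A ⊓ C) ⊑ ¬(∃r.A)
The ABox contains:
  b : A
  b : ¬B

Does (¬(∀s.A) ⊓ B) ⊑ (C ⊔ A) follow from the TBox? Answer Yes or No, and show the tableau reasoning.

1. (¬(∀s.A) ⊓ B) ⊑ (C ⊔ A)  ⇔  ((∃s.¬A ⊓ B) ⊓ (¬C ⊓ ¬A)) unsat w.r.t. T
   all branches close; clash {A, ¬A} at x₀
2. Hence (¬(∀s.A) ⊓ B) ⊑ (C ⊔ A): entailed.

Yes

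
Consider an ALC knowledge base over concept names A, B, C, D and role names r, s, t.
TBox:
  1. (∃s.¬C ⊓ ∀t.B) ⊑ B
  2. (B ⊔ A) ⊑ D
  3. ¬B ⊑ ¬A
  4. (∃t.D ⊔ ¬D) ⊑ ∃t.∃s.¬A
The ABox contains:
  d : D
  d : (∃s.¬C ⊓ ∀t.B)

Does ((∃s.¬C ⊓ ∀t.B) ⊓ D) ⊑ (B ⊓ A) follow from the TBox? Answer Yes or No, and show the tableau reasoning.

No

1. ((∃s.¬C ⊓ ∀t.B) ⊓ D) ⊑ (B ⊓ A)  ⇔  (((∃s.¬C ⊓ ∀t.B) ⊓ D) ⊓ (¬B ⊔ ¬A)) unsat w.r.t. T
   apply at x₀: (∃s.¬C ⊓ ∀t.B)⊑B
   open: L(x₀) ⊇ {B, D, ¬A, ∀t.B, ∀t.¬D, …} (+ ∃-successors)
2. Hence ((∃s.¬C ⊓ ∀t.B) ⊓ D) ⊑ (B ⊓ A): not entailed.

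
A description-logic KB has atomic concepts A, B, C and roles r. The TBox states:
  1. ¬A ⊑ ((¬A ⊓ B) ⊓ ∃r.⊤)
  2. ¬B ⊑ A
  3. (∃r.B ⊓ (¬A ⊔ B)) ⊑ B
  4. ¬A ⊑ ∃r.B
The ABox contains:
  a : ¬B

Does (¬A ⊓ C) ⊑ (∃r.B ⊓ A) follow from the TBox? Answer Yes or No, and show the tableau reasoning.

1. (¬A ⊓ C) ⊑ (∃r.B ⊓ A)  ⇔  ((¬A ⊓ C) ⊓ (∀r.¬B ⊔ ¬A)) unsat w.r.t. T
   apply at x₀: ¬A⊑((¬A ⊓ B) ⊓ ∃r.⊤); ¬A⊑∃r.B
   open: L(x₀) ⊇ {B, C, ¬A, ∃r.B, ∃r.⊤} (+ ∃-successors)
2. Hence (¬A ⊓ C) ⊑ (∃r.B ⊓ A): not entailed.

No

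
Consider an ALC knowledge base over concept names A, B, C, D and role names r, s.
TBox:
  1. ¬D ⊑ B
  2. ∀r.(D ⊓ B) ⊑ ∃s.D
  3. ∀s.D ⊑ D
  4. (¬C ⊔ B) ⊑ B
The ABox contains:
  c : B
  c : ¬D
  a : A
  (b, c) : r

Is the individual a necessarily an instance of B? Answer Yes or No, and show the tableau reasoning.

No

1. a : B?  L(a) = {A} ∪ {¬B}
   open: L(a) ⊇ {A, C, D, ¬B, ∃r.(¬D ⊔ ¬B)} (+ ∃-successors) — a ∉ B possible
2. Hence a : B: not entailed.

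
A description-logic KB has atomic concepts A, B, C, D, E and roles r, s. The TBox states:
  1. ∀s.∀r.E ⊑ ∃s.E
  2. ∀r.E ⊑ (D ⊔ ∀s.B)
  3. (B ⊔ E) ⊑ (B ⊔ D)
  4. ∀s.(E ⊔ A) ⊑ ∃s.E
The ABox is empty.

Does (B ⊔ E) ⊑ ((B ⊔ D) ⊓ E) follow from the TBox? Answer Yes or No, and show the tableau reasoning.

No

1. (B ⊔ E) ⊑ ((B ⊔ D) ⊓ E)  ⇔  ((B ⊔ E) ⊓ ((¬B ⊓ ¬D) ⊔ ¬E)) unsat w.r.t. T
   apply at x₀: (B ⊔ E)⊑(B ⊔ D)
   open: L(x₀) ⊇ {B, ¬E, ∃r.¬E, ∃s.(¬E ⊓ ¬A), ∃s.∃r.¬E} (+ ∃-successors)
2. Hence (B ⊔ E) ⊑ ((B ⊔ D) ⊓ E): not entailed.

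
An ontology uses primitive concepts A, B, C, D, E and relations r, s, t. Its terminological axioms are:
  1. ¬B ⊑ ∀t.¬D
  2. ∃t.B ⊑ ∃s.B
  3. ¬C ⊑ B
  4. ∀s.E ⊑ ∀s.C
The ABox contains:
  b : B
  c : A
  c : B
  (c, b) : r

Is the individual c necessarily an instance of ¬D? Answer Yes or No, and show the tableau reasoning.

1. c : ¬D?  L(c) = {A, B} ∪ {D}
   open: L(c) ⊇ {A, B, D, ∀t.¬B, ∃s.¬E} (+ ∃-successors) — c ∉ ¬D possible
2. Hence c : ¬D: not entailed.

No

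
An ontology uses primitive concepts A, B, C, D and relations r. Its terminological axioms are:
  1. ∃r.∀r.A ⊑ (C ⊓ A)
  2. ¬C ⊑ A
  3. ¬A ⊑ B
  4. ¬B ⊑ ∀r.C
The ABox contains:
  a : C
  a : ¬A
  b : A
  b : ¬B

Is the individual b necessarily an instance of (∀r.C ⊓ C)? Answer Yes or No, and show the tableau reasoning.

No

1. b : (∀r.C ⊓ C)?  L(b) = {A, ¬B} ∪ {(∃r.¬C ⊔ ¬C)}
   apply at b: ¬B⊑∀r.C
   open: L(b) ⊇ {A, ¬B, ¬C, ∀r.C, ∀r.∃r.¬A} — b ∉ (∀r.C ⊓ C) possible
2. Hence b : (∀r.C ⊓ C): not entailed.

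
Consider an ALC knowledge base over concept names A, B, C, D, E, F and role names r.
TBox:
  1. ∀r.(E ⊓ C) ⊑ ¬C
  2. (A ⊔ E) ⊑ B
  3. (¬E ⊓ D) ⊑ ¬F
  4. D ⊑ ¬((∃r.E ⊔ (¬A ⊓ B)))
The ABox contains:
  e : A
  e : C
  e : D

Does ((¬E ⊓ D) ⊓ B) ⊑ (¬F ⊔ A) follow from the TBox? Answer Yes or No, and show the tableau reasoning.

Yes

1. ((¬E ⊓ D) ⊓ B) ⊑ (¬F ⊔ A)  ⇔  (((¬E ⊓ D) ⊓ B) ⊓ (F ⊓ ¬A)) unsat w.r.t. T
   all branches close; clash {F, ¬F} at x₀
2. Hence ((¬E ⊓ D) ⊓ B) ⊑ (¬F ⊔ A): entailed.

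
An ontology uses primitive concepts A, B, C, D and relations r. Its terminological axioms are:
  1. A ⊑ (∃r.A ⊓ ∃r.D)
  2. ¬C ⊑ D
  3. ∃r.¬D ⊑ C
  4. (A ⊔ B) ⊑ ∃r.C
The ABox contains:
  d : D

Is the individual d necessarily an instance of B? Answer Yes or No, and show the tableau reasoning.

1. d : B?  L(d) = {D} ∪ {¬B}
   open: L(d) ⊇ {D, ¬A, ¬B, ∀r.D} — d ∉ B possible
2. Hence d : B: not entailed.

No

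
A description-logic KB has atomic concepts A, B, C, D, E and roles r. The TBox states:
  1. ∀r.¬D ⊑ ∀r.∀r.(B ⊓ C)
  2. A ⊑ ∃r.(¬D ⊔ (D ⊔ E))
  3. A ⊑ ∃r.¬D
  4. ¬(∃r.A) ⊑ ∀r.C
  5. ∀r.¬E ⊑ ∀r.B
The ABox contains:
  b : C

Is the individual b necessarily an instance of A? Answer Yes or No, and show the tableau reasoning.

1. b : A?  L(b) = {C} ∪ {¬A}
   open: L(b) ⊇ {C, ¬A, ∃r.A, ∃r.D, ∃r.E} (+ ∃-successors) — b ∉ A possible
2. Hence b : A: not entailed.

No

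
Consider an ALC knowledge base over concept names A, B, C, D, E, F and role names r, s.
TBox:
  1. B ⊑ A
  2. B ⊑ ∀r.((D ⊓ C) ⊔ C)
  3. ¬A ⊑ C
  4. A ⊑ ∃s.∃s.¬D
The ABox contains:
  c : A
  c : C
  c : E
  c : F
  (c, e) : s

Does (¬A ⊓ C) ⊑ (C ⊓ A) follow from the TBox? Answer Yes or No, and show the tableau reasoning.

1. (¬A ⊓ C) ⊑ (C ⊓ A)  ⇔  ((¬A ⊓ C) ⊓ (¬C ⊔ ¬A)) unsat w.r.t. T
   open: L(x₀) ⊇ {C, ¬A, ¬B}
2. Hence (¬A ⊓ C) ⊑ (C ⊓ A): not entailed.

No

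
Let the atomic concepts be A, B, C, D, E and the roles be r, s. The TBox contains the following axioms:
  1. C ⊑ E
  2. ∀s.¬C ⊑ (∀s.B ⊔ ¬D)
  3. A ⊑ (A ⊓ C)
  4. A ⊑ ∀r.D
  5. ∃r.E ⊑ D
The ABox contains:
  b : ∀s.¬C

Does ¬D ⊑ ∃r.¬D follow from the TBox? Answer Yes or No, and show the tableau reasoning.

1. ¬D ⊑ ∃r.¬D  ⇔  (¬D ⊓ ∀r.D) unsat w.r.t. T
   open: L(x₀) ⊇ {¬A, ¬C, ¬D, ∀r.D, ∀r.¬E, …} (+ ∃-successors)
2. Hence ¬D ⊑ ∃r.¬D: not entailed.

No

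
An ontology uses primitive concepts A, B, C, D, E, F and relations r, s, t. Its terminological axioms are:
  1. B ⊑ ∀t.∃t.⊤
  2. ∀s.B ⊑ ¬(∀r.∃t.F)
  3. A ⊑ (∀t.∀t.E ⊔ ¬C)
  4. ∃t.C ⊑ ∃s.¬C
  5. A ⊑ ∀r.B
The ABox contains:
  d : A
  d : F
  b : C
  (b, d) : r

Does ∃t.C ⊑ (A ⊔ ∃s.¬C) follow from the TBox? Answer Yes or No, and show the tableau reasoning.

1. ∃t.C ⊑ (A ⊔ ∃s.¬C)  ⇔  (∃t.C ⊓ (¬A ⊓ ∀s.C)) unsat w.r.t. T
   all branches close; clash {C, ¬C} at an ∃-successor
2. Hence ∃t.C ⊑ (A ⊔ ∃s.¬C): entailed.

Yes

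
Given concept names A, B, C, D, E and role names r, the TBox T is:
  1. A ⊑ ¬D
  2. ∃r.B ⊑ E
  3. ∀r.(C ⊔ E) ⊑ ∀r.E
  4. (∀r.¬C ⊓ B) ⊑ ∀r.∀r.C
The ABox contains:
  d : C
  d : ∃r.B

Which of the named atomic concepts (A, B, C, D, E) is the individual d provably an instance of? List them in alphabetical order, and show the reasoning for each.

{C, E}

1. d : A?  L(d) = {C, ∃r.B} ∪ {¬A}
   apply at d: ∃r.B⊑E
   open: L(d) ⊇ {C, E, ¬A, ∃r.(¬C ⊓ ¬E), ∃r.B, …} (+ ∃-successors) — d ∉ A possible
2. d : B?  L(d) = {C, ∃r.B} ∪ {¬B}
   apply at d: ∃r.B⊑E
   open: L(d) ⊇ {C, E, ¬A, ¬B, ∃r.(¬C ⊓ ¬E), …} (+ ∃-successors) — d ∉ B possible
3. d : C?  L(d) = {C, ∃r.B} ∪ {¬C}
   clash {C, ¬C} at d — d ∈ C
4. d : D?  L(d) = {C, ∃r.B} ∪ {¬D}
   apply at d: ∃r.B⊑E
   open: L(d) ⊇ {C, E, ¬D, ∃r.(¬C ⊓ ¬E), ∃r.B, …} (+ ∃-successors) — d ∉ D possible
5. d : E?  L(d) = {C, ∃r.B} ∪ {¬E}
   clash {E, ¬E} at d — d ∈ E
6. Entailed for d: {C, E}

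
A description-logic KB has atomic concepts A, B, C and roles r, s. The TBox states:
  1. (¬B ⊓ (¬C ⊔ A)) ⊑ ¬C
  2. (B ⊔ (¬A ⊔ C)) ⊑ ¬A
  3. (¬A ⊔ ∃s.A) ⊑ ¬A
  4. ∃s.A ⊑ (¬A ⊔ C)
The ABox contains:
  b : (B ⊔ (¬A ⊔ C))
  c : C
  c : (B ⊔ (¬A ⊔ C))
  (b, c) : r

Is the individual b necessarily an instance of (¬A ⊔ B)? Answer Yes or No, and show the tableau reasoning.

1. b : (¬A ⊔ B)?  L(b) = {(B ⊔ (¬A ⊔ C))} ∪ {(A ⊓ ¬B)}
   clash {A, ¬A} at b — b ∈ (¬A ⊔ B)
2. Hence b : (¬A ⊔ B): entailed.

Yes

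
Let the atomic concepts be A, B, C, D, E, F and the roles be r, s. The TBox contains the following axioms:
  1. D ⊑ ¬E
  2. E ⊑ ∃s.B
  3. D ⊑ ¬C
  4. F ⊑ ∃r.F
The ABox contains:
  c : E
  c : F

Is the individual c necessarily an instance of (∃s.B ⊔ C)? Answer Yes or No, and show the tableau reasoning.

Yes

1. c : (∃s.B ⊔ C)?  L(c) = {E, F} ∪ {(∀s.¬B ⊓ ¬C)}
   clash {E, ¬E} at c — c ∈ (∃s.B ⊔ C)
2. Hence c : (∃s.B ⊔ C): entailed.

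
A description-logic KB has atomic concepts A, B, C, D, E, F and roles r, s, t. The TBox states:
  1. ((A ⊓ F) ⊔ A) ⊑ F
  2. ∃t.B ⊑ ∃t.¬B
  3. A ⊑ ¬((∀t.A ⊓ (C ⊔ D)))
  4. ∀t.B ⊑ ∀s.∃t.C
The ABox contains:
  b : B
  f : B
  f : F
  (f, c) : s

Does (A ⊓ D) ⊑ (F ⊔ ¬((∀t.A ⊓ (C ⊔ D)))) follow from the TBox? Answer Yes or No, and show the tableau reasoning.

1. (A ⊓ D) ⊑ (F ⊔ ¬((∀t.A ⊓ (C ⊔ D))))  ⇔  ((A ⊓ D) ⊓ (¬F ⊓ (∀t.A ⊓ (C ⊔ D)))) unsat w.r.t. T
   all branches close; clash {F, ¬F} at x₀
2. Hence (A ⊓ D) ⊑ (F ⊔ ¬((∀t.A ⊓ (C ⊔ D)))): entailed.

Yes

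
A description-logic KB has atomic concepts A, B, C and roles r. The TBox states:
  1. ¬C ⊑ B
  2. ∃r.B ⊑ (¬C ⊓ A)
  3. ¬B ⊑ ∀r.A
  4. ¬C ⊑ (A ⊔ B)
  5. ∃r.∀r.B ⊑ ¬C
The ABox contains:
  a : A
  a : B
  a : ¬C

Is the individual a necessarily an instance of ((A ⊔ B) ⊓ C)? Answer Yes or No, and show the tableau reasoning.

No

1. a : ((A ⊔ B) ⊓ C)?  L(a) = {A, B, ¬C} ∪ {((¬A ⊓ ¬B) ⊔ ¬C)}
   apply at a: ¬C⊑(A ⊔ B)
   open: L(a) ⊇ {A, B, ¬C, ∀r.¬B} — a ∉ ((A ⊔ B) ⊓ C) possible
2. Hence a : ((A ⊔ B) ⊓ C): not entailed.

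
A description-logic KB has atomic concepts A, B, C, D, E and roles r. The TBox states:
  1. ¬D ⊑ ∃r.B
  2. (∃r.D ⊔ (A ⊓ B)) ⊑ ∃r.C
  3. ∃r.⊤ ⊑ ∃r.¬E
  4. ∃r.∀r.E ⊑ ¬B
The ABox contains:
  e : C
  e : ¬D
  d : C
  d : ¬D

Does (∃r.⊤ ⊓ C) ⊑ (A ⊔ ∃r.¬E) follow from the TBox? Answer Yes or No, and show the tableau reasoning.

Yes

1. (∃r.⊤ ⊓ C) ⊑ (A ⊔ ∃r.¬E)  ⇔  ((∃r.⊤ ⊓ C) ⊓ (¬A ⊓ ∀r.E)) unsat w.r.t. T
   all branches close; clash {E, ¬E} at an ∃-successor
2. Hence (∃r.⊤ ⊓ C) ⊑ (A ⊔ ∃r.¬E): entailed.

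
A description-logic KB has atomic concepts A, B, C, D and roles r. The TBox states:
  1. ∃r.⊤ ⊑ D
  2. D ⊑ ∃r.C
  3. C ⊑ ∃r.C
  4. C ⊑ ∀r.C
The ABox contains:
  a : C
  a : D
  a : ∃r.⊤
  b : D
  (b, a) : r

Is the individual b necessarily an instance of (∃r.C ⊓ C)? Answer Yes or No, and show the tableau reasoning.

No

1. b : (∃r.C ⊓ C)?  L(b) = {D} ∪ {(∀r.¬C ⊔ ¬C)}
   apply at b: D⊑∃r.C
   open: L(b) ⊇ {D, ¬C, ∃r.C} (+ ∃-successors) — b ∉ (∃r.C ⊓ C) possible
2. Hence b : (∃r.C ⊓ C): not entailed.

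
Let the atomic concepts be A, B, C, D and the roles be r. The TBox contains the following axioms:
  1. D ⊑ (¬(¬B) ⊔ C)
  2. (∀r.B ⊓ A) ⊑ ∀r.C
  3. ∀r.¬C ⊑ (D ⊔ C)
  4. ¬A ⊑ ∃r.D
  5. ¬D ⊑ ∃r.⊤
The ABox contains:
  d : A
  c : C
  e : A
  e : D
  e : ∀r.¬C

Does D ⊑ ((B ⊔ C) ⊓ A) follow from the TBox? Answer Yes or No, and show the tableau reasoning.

1. D ⊑ ((B ⊔ C) ⊓ A)  ⇔  (D ⊓ ((¬B ⊓ ¬C) ⊔ ¬A)) unsat w.r.t. T
   apply at x₀: D⊑(¬(¬B) ⊔ C)
   open: L(x₀) ⊇ {B, D, ¬A, ∃r.C, ∃r.D} (+ ∃-successors)
2. Hence D ⊑ ((B ⊔ C) ⊓ A): not entailed.

No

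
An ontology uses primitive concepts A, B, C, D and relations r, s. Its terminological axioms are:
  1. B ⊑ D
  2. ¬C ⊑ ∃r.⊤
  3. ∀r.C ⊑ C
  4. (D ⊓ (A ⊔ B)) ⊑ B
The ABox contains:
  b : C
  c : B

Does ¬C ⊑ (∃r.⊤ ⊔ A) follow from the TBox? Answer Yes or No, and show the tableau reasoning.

1. ¬C ⊑ (∃r.⊤ ⊔ A)  ⇔  (¬C ⊓ (∀r.⊥ ⊓ ¬A)) unsat w.r.t. T
   all branches close; clash {C, ¬C} at x₀
2. Hence ¬C ⊑ (∃r.⊤ ⊔ A): entailed.

Yes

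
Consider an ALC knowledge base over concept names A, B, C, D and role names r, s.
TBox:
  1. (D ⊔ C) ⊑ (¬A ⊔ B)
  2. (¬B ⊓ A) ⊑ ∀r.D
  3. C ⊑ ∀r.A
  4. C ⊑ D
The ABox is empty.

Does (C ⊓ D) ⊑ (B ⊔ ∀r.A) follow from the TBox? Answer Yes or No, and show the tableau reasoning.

Yes

1. (C ⊓ D) ⊑ (B ⊔ ∀r.A)  ⇔  ((C ⊓ D) ⊓ (¬B ⊓ ∃r.¬A)) unsat w.r.t. T
   all branches close; clash {B, ¬B} at x₀
2. Hence (C ⊓ D) ⊑ (B ⊔ ∀r.A): entailed.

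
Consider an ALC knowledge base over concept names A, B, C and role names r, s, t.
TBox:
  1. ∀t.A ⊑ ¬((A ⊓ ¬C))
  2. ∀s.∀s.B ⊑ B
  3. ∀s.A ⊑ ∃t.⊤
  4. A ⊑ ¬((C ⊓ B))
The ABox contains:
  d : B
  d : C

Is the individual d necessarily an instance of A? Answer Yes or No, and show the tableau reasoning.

No

1. d : A?  L(d) = {B, C} ∪ {¬A}
   open: L(d) ⊇ {B, C, ¬A, ∃s.¬A, ∃t.¬A} (+ ∃-successors) — d ∉ A possible
2. Hence d : A: not entailed.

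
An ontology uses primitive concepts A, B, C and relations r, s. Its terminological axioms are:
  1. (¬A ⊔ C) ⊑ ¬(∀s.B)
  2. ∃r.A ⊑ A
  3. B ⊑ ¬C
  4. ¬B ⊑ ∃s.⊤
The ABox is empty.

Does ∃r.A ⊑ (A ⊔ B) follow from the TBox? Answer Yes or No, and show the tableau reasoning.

1. ∃r.A ⊑ (A ⊔ B)  ⇔  (∃r.A ⊓ (¬A ⊓ ¬B)) unsat w.r.t. T
   all branches close; clash {A, ¬A} at x₀
2. Hence ∃r.A ⊑ (A ⊔ B): entailed.

Yes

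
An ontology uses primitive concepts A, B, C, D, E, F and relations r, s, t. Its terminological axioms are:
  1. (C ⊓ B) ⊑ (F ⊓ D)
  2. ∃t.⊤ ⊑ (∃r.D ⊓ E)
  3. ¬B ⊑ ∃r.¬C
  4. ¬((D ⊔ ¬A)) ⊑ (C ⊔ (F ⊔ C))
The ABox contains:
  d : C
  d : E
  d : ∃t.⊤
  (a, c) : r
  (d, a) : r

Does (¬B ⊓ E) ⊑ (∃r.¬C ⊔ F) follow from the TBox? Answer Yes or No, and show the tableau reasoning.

1. (¬B ⊓ E) ⊑ (∃r.¬C ⊔ F)  ⇔  ((¬B ⊓ E) ⊓ (∀r.C ⊓ ¬F)) unsat w.r.t. T
   all branches close; clash {F, ¬F} at x₀
2. Hence (¬B ⊓ E) ⊑ (∃r.¬C ⊔ F): entailed.

Yes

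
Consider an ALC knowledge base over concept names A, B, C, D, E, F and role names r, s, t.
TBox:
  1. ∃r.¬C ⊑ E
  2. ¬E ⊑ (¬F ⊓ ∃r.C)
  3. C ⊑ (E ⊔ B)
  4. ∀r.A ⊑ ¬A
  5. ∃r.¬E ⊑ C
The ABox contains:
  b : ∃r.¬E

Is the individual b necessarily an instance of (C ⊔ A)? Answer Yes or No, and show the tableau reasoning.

Yes

1. b : (C ⊔ A)?  L(b) = {∃r.¬E} ∪ {(¬C ⊓ ¬A)}
   clash {C, ¬C} at b — b ∈ (C ⊔ A)
2. Hence b : (C ⊔ A): entailed.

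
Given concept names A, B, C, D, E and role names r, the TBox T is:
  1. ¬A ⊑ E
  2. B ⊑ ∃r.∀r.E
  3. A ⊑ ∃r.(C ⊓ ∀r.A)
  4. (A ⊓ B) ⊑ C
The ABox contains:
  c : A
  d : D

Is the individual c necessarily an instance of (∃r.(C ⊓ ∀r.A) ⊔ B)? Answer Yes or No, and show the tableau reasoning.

1. c : (∃r.(C ⊓ ∀r.A) ⊔ B)?  L(c) = {A} ∪ {(∀r.(¬C ⊔ ∃r.¬A) ⊓ ¬B)}
   clash {A, ¬A} at an ∃-successor — c ∈ (∃r.(C ⊓ ∀r.A) ⊔ B)
2. Hence c : (∃r.(C ⊓ ∀r.A) ⊔ B): entailed.

Yes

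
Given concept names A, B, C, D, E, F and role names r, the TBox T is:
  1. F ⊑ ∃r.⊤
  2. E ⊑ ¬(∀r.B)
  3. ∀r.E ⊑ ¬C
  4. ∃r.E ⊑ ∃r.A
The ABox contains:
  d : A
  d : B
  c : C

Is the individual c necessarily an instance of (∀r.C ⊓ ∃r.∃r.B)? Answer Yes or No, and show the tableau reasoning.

No

1. c : (∀r.C ⊓ ∃r.∃r.B)?  L(c) = {C} ∪ {(∃r.¬C ⊔ ∀r.∀r.¬B)}
   open: L(c) ⊇ {C, ¬E, ¬F, ∀r.¬E, ∃r.¬C, …} (+ ∃-successors) — c ∉ (∀r.C ⊓ ∃r.∃r.B) possible
2. Hence c : (∀r.C ⊓ ∃r.∃r.B): not entailed.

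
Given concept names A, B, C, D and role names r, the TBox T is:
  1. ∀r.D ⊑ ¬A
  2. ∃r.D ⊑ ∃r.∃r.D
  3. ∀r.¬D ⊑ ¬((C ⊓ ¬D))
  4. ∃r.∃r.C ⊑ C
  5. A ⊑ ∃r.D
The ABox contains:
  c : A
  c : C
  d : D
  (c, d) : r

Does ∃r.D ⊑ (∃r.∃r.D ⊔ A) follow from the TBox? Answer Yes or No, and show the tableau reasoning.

1. ∃r.D ⊑ (∃r.∃r.D ⊔ A)  ⇔  (∃r.D ⊓ (∀r.∀r.¬D ⊓ ¬A)) unsat w.r.t. T
   all branches close; clash {D, ¬D} at an ∃-successor
2. Hence ∃r.D ⊑ (∃r.∃r.D ⊔ A): entailed.

Yes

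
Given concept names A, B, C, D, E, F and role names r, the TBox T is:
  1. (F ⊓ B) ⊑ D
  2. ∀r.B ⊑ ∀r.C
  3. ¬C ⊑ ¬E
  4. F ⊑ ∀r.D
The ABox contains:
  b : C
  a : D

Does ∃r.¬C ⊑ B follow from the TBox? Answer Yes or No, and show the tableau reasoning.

No

1. ∃r.¬C ⊑ B  ⇔  (∃r.¬C ⊓ ¬B) unsat w.r.t. T
   open: L(x₀) ⊇ {C, ¬B, ¬F, ∃r.¬B, ∃r.¬C} (+ ∃-successors)
2. Hence ∃r.¬C ⊑ B: not entailed.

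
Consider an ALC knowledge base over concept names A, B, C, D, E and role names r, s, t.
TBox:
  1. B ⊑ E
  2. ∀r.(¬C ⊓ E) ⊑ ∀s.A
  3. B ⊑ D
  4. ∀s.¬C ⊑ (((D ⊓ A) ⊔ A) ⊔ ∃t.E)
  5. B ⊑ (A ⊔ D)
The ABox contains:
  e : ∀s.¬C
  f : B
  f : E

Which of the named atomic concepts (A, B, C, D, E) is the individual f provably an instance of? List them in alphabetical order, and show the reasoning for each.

{B, D, E}

1. f : A?  L(f) = {B, E} ∪ {¬A}
   apply at f: B⊑D; B⊑(A ⊔ D)
   open: L(f) ⊇ {B, D, E, ¬A, ∃r.(C ⊔ ¬E), …} (+ ∃-successors) — f ∉ A possible
2. f : B?  L(f) = {B, E} ∪ {¬B}
   clash {B, ¬B} at f — f ∈ B
3. f : C?  L(f) = {B, E} ∪ {¬C}
   apply at f: B⊑D; B⊑(A ⊔ D)
   open: L(f) ⊇ {A, B, D, E, ¬C, …} (+ ∃-successors) — f ∉ C possible
4. f : D?  L(f) = {B, E} ∪ {¬D}
   clash {D, ¬D} at f — f ∈ D
5. f : E?  L(f) = {B, E} ∪ {¬E}
   clash {E, ¬E} at f — f ∈ E
6. Entailed for f: {B, D, E}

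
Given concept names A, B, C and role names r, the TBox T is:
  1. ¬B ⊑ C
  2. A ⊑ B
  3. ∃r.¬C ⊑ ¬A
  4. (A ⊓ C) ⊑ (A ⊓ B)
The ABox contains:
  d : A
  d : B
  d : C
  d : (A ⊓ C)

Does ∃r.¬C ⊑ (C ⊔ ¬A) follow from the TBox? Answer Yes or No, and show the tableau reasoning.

1. ∃r.¬C ⊑ (C ⊔ ¬A)  ⇔  (∃r.¬C ⊓ (¬C ⊓ A)) unsat w.r.t. T
   all branches close; clash {C, ¬C} at x₀
2. Hence ∃r.¬C ⊑ (C ⊔ ¬A): entailed.

Yes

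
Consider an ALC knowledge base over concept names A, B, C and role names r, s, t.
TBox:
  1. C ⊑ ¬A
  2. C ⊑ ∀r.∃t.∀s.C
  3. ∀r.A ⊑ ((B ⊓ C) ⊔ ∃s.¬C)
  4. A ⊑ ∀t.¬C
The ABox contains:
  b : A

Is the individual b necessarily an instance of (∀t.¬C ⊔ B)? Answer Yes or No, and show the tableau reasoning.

Yes

1. b : (∀t.¬C ⊔ B)?  L(b) = {A} ∪ {(∃t.C ⊓ ¬B)}
   clash {A, ¬A} at b — b ∈ (∀t.¬C ⊔ B)
2. Hence b : (∀t.¬C ⊔ B): entailed.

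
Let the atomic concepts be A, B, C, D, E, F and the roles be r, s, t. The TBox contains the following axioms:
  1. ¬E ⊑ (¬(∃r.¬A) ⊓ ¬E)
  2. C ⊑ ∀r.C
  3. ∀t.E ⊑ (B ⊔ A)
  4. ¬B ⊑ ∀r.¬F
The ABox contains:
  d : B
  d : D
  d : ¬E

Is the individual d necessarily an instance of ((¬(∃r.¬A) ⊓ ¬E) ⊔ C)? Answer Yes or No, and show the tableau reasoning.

1. d : ((¬(∃r.¬A) ⊓ ¬E) ⊔ C)?  L(d) = {B, D, ¬E} ∪ {((∃r.¬A ⊔ E) ⊓ ¬C)}
   clash {E, ¬E} at d — d ∈ ((¬(∃r.¬A) ⊓ ¬E) ⊔ C)
2. Hence d : ((¬(∃r.¬A) ⊓ ¬E) ⊔ C): entailed.

Yes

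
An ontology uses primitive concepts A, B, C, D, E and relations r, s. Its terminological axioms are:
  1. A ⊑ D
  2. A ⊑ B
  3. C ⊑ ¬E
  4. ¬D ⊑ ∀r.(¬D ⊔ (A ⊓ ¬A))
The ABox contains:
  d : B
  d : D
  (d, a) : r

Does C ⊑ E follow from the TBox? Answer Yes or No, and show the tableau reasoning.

1. C ⊑ E  ⇔  (C ⊓ ¬E) unsat w.r.t. T
   open: L(x₀) ⊇ {C, D, ¬A, ¬E}
2. Hence C ⊑ E: not entailed.

No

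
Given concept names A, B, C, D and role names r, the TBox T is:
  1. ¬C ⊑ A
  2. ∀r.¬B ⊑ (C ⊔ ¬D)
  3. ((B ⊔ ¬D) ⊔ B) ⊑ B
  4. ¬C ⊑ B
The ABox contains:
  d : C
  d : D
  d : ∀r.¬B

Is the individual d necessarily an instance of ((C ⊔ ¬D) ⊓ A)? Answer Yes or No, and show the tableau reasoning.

No

1. d : ((C ⊔ ¬D) ⊓ A)?  L(d) = {C, D, ∀r.¬B} ∪ {((¬C ⊓ D) ⊔ ¬A)}
   apply at d: ∀r.¬B⊑(C ⊔ ¬D)
   open: L(d) ⊇ {C, D, ¬A, ¬B, ∀r.¬B} — d ∉ ((C ⊔ ¬D) ⊓ A) possible
2. Hence d : ((C ⊔ ¬D) ⊓ A): not entailed.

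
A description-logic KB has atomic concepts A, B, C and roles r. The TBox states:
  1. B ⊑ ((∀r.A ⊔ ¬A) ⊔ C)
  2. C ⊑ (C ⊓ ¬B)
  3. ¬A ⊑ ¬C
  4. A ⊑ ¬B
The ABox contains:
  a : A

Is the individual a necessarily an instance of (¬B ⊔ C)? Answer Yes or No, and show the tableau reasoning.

1. a : (¬B ⊔ C)?  L(a) = {A} ∪ {(B ⊓ ¬C)}
   clash {B, ¬B} at a — a ∈ (¬B ⊔ C)
2. Hence a : (¬B ⊔ C): entailed.

Yes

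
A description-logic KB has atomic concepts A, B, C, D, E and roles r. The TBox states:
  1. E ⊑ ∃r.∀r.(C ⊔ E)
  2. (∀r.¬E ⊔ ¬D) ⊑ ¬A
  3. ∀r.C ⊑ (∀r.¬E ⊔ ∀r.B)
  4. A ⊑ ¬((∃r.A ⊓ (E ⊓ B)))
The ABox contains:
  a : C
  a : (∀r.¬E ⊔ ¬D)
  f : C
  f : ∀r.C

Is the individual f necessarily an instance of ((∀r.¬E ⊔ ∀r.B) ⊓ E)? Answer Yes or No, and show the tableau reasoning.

No

1. f : ((∀r.¬E ⊔ ∀r.B) ⊓ E)?  L(f) = {C, ∀r.C} ∪ {((∃r.E ⊓ ∃r.¬B) ⊔ ¬E)}
   apply at f: ∀r.C⊑(∀r.¬E ⊔ ∀r.B)
   open: L(f) ⊇ {C, D, ¬A, ¬E, ∀r.B, …} (+ ∃-successors) — f ∉ ((∀r.¬E ⊔ ∀r.B) ⊓ E) possible
2. Hence f : ((∀r.¬E ⊔ ∀r.B) ⊓ E): not entailed.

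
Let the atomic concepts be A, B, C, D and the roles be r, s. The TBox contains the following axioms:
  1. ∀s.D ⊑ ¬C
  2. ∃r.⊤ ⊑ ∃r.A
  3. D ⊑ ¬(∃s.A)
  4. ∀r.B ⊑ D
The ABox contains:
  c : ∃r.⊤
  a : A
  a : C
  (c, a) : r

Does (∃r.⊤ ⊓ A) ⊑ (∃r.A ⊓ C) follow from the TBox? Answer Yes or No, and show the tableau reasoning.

No

1. (∃r.⊤ ⊓ A) ⊑ (∃r.A ⊓ C)  ⇔  ((∃r.⊤ ⊓ A) ⊓ (∀r.¬A ⊔ ¬C)) unsat w.r.t. T
   apply at x₀: ∃r.⊤⊑∃r.A
   open: L(x₀) ⊇ {A, ¬C, ¬D, ∃r.A, ∃r.¬B, …} (+ ∃-successors)
2. Hence (∃r.⊤ ⊓ A) ⊑ (∃r.A ⊓ C): not entailed.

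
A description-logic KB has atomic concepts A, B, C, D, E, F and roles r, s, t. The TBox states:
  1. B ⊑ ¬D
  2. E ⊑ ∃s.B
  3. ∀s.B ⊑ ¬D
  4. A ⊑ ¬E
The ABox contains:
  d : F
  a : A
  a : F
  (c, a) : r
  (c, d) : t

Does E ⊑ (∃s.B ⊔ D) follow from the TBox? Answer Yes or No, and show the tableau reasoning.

1. E ⊑ (∃s.B ⊔ D)  ⇔  (E ⊓ (∀s.¬B ⊓ ¬D)) unsat w.r.t. T
   all branches close; clash {E, ¬E} at x₀
2. Hence E ⊑ (∃s.B ⊔ D): entailed.

Yes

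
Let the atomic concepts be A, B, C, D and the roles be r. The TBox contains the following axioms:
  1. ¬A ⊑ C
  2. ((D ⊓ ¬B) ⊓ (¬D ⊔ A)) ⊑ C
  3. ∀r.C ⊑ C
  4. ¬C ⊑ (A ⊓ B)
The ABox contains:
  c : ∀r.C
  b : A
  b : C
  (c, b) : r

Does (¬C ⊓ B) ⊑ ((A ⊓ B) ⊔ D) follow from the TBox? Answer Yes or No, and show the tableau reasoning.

1. (¬C ⊓ B) ⊑ ((A ⊓ B) ⊔ D)  ⇔  ((¬C ⊓ B) ⊓ ((¬A ⊔ ¬B) ⊓ ¬D)) unsat w.r.t. T
   all branches close; clash {C, ¬C} at x₀
2. Hence (¬C ⊓ B) ⊑ ((A ⊓ B) ⊔ D): entailed.

Yes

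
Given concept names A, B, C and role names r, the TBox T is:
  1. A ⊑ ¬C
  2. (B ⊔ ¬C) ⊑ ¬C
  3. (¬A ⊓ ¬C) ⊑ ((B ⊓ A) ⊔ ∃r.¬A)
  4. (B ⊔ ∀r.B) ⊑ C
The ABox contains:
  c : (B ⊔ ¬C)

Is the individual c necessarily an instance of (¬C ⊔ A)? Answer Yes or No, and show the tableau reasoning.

Yes

1. c : (¬C ⊔ A)?  L(c) = {(B ⊔ ¬C)} ∪ {(C ⊓ ¬A)}
   clash {C, ¬C} at c — c ∈ (¬C ⊔ A)
2. Hence c : (¬C ⊔ A): entailed.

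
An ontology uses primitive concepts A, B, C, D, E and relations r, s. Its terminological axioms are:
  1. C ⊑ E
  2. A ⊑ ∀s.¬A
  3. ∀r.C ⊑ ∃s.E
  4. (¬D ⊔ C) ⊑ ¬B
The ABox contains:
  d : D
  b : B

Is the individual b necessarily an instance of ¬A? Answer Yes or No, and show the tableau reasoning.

1. b : ¬A?  L(b) = {B} ∪ {A}
   apply at b: A⊑∀s.¬A
   open: L(b) ⊇ {A, B, D, ¬C, ∀s.¬A, …} (+ ∃-successors) — b ∉ ¬A possible
2. Hence b : ¬A: not entailed.

No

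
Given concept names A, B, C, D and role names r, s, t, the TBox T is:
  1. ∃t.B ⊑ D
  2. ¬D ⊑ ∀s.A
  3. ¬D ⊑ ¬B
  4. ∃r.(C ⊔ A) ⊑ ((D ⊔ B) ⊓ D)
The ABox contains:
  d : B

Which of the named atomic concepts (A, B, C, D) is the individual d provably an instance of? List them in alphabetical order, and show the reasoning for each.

1. d : A?  L(d) = {B} ∪ {¬A}
   open: L(d) ⊇ {B, D, ¬A, ∀r.(¬C ⊓ ¬A)} — d ∉ A possible
2. d : B?  L(d) = {B} ∪ {¬B}
   clash {B, ¬B} at d — d ∈ B
3. d : C?  L(d) = {B} ∪ {¬C}
   open: L(d) ⊇ {B, D, ¬C, ∀r.(¬C ⊓ ¬A)} — d ∉ C possible
4. d : D?  L(d) = {B} ∪ {¬D}
   clash {B, ¬B} at d — d ∈ D
5. Entailed for d: {B, D}

{B, D}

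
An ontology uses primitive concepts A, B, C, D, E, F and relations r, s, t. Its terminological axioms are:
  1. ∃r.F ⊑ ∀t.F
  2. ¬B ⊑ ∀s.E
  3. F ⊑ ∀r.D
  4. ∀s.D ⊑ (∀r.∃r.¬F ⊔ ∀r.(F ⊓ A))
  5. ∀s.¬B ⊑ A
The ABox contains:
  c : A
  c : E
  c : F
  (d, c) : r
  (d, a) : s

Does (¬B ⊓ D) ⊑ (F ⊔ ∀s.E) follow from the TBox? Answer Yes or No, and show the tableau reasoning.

1. (¬B ⊓ D) ⊑ (F ⊔ ∀s.E)  ⇔  ((¬B ⊓ D) ⊓ (¬F ⊓ ∃s.¬E)) unsat w.r.t. T
   all branches close; clash {E, ¬E} at an ∃-successor
2. Hence (¬B ⊓ D) ⊑ (F ⊔ ∀s.E): entailed.

Yes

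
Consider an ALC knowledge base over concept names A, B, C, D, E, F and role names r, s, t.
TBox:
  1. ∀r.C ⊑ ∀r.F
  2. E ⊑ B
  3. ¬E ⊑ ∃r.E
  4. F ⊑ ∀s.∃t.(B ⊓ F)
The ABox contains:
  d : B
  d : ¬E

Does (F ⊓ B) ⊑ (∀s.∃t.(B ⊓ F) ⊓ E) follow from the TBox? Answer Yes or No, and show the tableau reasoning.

1. (F ⊓ B) ⊑ (∀s.∃t.(B ⊓ F) ⊓ E)  ⇔  ((F ⊓ B) ⊓ (∃s.∀t.(¬B ⊔ ¬F) ⊔ ¬E)) unsat w.r.t. T
   apply at x₀: F⊑∀s.∃t.(B ⊓ F)
   open: L(x₀) ⊇ {B, F, ¬E, ∀s.∃t.(B ⊓ F), ∃r.E, …} (+ ∃-successors)
2. Hence (F ⊓ B) ⊑ (∀s.∃t.(B ⊓ F) ⊓ E): not entailed.

No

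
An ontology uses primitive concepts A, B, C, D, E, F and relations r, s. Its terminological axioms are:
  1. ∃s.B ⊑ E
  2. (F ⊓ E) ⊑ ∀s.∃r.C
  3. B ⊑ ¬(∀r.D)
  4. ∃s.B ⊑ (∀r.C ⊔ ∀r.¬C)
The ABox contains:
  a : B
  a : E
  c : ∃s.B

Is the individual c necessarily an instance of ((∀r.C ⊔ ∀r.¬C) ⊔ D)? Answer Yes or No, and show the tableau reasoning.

1. c : ((∀r.C ⊔ ∀r.¬C) ⊔ D)?  L(c) = {∃s.B} ∪ {((∃r.¬C ⊓ ∃r.C) ⊓ ¬D)}
   clash {C, ¬C} at an ∃-successor — c ∈ ((∀r.C ⊔ ∀r.¬C) ⊔ D)
2. Hence c : ((∀r.C ⊔ ∀r.¬C) ⊔ D): entailed.

Yes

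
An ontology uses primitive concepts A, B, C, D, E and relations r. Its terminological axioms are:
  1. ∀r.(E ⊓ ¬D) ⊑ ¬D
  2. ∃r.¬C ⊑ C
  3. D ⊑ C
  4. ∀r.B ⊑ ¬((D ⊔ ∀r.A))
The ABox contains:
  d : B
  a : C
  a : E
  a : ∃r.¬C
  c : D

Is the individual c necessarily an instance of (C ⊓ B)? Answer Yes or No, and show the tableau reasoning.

1. c : (C ⊓ B)?  L(c) = {D} ∪ {(¬C ⊔ ¬B)}
   apply at c: D⊑C
   open: L(c) ⊇ {C, D, ¬B, ∃r.(¬E ⊔ D), ∃r.¬B} (+ ∃-successors) — c ∉ (C ⊓ B) possible
2. Hence c : (C ⊓ B): not entailed.

No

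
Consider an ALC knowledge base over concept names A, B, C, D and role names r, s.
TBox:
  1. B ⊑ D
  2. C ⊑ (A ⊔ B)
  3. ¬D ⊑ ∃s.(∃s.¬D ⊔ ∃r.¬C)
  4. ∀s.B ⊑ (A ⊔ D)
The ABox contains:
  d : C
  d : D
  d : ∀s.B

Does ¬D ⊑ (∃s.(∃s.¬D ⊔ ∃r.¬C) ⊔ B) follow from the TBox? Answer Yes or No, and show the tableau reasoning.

1. ¬D ⊑ (∃s.(∃s.¬D ⊔ ∃r.¬C) ⊔ B)  ⇔  (¬D ⊓ (∀s.(∀s.D ⊓ ∀r.C) ⊓ ¬B)) unsat w.r.t. T
   all branches close; clash {B, ¬B} at x₀
2. Hence ¬D ⊑ (∃s.(∃s.¬D ⊔ ∃r.¬C) ⊔ B): entailed.

Yes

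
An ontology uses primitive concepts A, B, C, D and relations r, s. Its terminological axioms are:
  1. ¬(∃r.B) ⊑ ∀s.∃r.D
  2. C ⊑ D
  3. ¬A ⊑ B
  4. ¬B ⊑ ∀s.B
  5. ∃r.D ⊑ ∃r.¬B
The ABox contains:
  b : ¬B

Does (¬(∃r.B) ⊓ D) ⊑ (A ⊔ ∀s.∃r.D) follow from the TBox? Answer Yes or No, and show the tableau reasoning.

Yes

1. (¬(∃r.B) ⊓ D) ⊑ (A ⊔ ∀s.∃r.D)  ⇔  ((∀r.¬B ⊓ D) ⊓ (¬A ⊓ ∃s.∀r.¬D)) unsat w.r.t. T
   all branches close; clash {D, ¬D} at an ∃-successor
2. Hence (¬(∃r.B) ⊓ D) ⊑ (A ⊔ ∀s.∃r.D): entailed.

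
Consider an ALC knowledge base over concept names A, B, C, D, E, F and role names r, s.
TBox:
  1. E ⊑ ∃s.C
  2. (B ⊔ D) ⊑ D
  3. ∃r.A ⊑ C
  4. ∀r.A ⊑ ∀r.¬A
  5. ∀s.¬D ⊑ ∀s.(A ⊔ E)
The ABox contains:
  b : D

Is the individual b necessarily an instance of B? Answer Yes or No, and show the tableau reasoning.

No

1. b : B?  L(b) = {D} ∪ {¬B}
   open: L(b) ⊇ {D, ¬B, ¬E, ∀r.¬A, ∃s.D} (+ ∃-successors) — b ∉ B possible
2. Hence b : B: not entailed.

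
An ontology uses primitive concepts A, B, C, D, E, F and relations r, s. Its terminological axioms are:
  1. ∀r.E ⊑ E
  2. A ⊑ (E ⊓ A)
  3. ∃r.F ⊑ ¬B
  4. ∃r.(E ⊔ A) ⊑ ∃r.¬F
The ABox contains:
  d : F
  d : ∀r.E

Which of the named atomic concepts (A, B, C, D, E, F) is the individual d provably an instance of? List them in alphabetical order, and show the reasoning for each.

{E, F}

1. d : A?  L(d) = {F, ∀r.E} ∪ {¬A}
   apply at d: ∀r.E⊑E
   open: L(d) ⊇ {E, F, ¬A, ∀r.(¬E ⊓ ¬A), ∀r.E, …} — d ∉ A possible
2. d : B?  L(d) = {F, ∀r.E} ∪ {¬B}
   apply at d: ∀r.E⊑E
   open: L(d) ⊇ {E, F, ¬A, ¬B, ∀r.(¬E ⊓ ¬A), …} — d ∉ B possible
3. d : C?  L(d) = {F, ∀r.E} ∪ {¬C}
   apply at d: ∀r.E⊑E
   open: L(d) ⊇ {E, F, ¬A, ¬C, ∀r.(¬E ⊓ ¬A), …} — d ∉ C possible
4. d : D?  L(d) = {F, ∀r.E} ∪ {¬D}
   apply at d: ∀r.E⊑E
   open: L(d) ⊇ {E, F, ¬A, ¬D, ∀r.(¬E ⊓ ¬A), …} — d ∉ D possible
5. d : E?  L(d) = {F, ∀r.E} ∪ {¬E}
   clash {E, ¬E} at d — d ∈ E
6. d : F?  L(d) = {F, ∀r.E} ∪ {¬F}
   clash {F, ¬F} at d — d ∈ F
7. Entailed for d: {E, F}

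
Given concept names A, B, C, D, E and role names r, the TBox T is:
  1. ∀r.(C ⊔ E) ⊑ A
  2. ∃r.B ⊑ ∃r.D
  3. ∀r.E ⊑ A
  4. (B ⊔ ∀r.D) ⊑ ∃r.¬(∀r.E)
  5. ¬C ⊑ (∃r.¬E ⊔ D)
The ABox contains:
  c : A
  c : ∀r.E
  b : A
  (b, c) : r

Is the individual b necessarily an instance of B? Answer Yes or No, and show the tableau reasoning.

1. b : B?  L(b) = {A} ∪ {¬B}
   open: L(b) ⊇ {A, C, ¬B, ∀r.¬B, ∃r.¬D} (+ ∃-successors) — b ∉ B possible
2. Hence b : B: not entailed.

No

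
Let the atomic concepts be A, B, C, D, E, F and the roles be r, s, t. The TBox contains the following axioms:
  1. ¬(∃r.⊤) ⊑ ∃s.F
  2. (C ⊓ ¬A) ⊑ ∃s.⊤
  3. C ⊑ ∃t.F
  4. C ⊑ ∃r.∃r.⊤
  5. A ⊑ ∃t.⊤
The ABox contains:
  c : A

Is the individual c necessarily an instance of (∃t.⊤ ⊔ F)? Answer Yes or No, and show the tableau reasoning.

Yes

1. c : (∃t.⊤ ⊔ F)?  L(c) = {A} ∪ {(∀t.⊥ ⊓ ¬F)}
   clash ⊥ at an ∃-successor — c ∈ (∃t.⊤ ⊔ F)
2. Hence c : (∃t.⊤ ⊔ F): entailed.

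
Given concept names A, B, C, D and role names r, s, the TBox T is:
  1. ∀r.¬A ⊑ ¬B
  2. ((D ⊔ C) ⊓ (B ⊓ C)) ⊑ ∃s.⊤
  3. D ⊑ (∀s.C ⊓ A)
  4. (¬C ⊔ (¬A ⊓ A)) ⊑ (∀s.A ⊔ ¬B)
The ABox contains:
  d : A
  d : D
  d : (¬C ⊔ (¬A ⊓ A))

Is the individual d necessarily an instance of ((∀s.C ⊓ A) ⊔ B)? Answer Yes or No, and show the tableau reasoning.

Yes

1. d : ((∀s.C ⊓ A) ⊔ B)?  L(d) = {A, D, (¬C ⊔ (¬A ⊓ A))} ∪ {((∃s.¬C ⊔ ¬A) ⊓ ¬B)}
   clash {A, ¬A} at d — d ∈ ((∀s.C ⊓ A) ⊔ B)
2. Hence d : ((∀s.C ⊓ A) ⊔ B): entailed.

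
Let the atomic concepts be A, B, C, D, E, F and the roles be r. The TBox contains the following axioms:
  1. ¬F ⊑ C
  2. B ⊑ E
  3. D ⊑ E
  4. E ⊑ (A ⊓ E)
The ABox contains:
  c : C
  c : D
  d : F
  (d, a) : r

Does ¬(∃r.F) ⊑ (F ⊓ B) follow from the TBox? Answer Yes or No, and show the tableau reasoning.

No

1. ¬(∃r.F) ⊑ (F ⊓ B)  ⇔  (∀r.¬F ⊓ (¬F ⊔ ¬B)) unsat w.r.t. T
   open: L(x₀) ⊇ {F, ¬B, ¬D, ¬E, ∀r.¬F}
2. Hence ¬(∃r.F) ⊑ (F ⊓ B): not entailed.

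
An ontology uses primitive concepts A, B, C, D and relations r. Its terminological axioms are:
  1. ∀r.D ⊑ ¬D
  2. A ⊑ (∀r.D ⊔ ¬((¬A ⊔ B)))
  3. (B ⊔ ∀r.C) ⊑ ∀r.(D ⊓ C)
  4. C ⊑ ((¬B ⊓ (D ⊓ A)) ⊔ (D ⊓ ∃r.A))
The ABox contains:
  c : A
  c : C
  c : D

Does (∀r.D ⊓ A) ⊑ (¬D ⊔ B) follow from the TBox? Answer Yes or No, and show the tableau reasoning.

Yes

1. (∀r.D ⊓ A) ⊑ (¬D ⊔ B)  ⇔  ((∀r.D ⊓ A) ⊓ (D ⊓ ¬B)) unsat w.r.t. T
   all branches close; clash {D, ¬D} at x₀
2. Hence (∀r.D ⊓ A) ⊑ (¬D ⊔ B): entailed.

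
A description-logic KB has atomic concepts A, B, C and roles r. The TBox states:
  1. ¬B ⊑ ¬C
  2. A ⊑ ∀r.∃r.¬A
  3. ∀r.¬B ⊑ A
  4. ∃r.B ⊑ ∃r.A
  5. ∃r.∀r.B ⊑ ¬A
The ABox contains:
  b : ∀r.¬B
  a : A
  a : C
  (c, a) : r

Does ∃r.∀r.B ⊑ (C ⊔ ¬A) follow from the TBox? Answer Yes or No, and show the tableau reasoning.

Yes

1. ∃r.∀r.B ⊑ (C ⊔ ¬A)  ⇔  (∃r.∀r.B ⊓ (¬C ⊓ A)) unsat w.r.t. T
   all branches close; clash {A, ¬A} at x₀
2. Hence ∃r.∀r.B ⊑ (C ⊔ ¬A): entailed.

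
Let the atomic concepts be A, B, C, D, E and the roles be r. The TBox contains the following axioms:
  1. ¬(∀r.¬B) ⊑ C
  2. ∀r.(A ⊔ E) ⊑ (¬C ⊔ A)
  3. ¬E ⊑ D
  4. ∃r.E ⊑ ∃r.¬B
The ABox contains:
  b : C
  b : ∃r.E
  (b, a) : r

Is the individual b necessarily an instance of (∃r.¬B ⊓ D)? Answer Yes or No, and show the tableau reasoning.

No

1. b : (∃r.¬B ⊓ D)?  L(b) = {C, ∃r.E} ∪ {(∀r.B ⊔ ¬D)}
   apply at b: ∃r.E⊑∃r.¬B
   open: L(b) ⊇ {C, E, ¬D, ∃r.(¬A ⊓ ¬E), ∃r.E, …} (+ ∃-successors) — b ∉ (∃r.¬B ⊓ D) possible
2. Hence b : (∃r.¬B ⊓ D): not entailed.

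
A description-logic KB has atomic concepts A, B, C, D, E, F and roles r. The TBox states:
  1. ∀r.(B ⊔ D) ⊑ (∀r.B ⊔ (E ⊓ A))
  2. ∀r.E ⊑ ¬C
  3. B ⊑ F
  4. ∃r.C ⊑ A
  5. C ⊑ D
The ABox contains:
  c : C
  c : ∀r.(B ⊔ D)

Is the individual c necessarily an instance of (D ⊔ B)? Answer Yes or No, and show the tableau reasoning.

Yes

1. c : (D ⊔ B)?  L(c) = {C, ∀r.(B ⊔ D)} ∪ {(¬D ⊓ ¬B)}
   clash {D, ¬D} at c — c ∈ (D ⊔ B)
2. Hence c : (D ⊔ B): entailed.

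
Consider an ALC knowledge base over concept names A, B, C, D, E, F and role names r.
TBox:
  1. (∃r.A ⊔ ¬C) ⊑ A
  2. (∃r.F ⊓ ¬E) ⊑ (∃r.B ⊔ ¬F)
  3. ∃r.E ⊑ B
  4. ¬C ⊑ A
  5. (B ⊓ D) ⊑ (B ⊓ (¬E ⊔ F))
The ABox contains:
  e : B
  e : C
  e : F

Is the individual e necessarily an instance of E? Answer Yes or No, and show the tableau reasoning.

No

1. e : E?  L(e) = {B, C, F} ∪ {¬E}
   open: L(e) ⊇ {B, C, F, ¬D, ¬E, …} — e ∉ E possible
2. Hence e : E: not entailed.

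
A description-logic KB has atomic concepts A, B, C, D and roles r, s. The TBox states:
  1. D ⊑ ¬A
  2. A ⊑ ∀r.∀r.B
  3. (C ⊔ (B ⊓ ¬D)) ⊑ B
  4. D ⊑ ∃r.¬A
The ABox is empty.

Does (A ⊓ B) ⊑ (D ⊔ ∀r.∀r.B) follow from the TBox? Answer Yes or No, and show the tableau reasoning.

1. (A ⊓ B) ⊑ (D ⊔ ∀r.∀r.B)  ⇔  ((A ⊓ B) ⊓ (¬D ⊓ ∃r.∃r.¬B)) unsat w.r.t. T
   all branches close; clash {B, ¬B} at an ∃-successor
2. Hence (A ⊓ B) ⊑ (D ⊔ ∀r.∀r.B): entailed.

Yes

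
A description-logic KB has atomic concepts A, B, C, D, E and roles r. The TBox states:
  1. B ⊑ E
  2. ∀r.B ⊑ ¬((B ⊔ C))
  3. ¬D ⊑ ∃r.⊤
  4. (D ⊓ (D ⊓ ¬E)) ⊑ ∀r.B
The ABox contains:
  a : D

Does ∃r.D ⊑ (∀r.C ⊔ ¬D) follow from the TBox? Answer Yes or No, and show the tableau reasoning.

No

1. ∃r.D ⊑ (∀r.C ⊔ ¬D)  ⇔  (∃r.D ⊓ (∃r.¬C ⊓ D)) unsat w.r.t. T
   open: L(x₀) ⊇ {D, E, ¬B, ∃r.D, ∃r.¬B, …} (+ ∃-successors)
2. Hence ∃r.D ⊑ (∀r.C ⊔ ¬D): not entailed.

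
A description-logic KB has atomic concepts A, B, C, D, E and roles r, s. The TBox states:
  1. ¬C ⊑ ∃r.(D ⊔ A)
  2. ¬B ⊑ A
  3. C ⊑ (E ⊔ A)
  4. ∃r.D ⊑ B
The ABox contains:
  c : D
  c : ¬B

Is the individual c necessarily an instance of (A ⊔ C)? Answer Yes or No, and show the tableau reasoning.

Yes

1. c : (A ⊔ C)?  L(c) = {D, ¬B} ∪ {(¬A ⊓ ¬C)}
   clash {A, ¬A} at c — c ∈ (A ⊔ C)
2. Hence c : (A ⊔ C): entailed.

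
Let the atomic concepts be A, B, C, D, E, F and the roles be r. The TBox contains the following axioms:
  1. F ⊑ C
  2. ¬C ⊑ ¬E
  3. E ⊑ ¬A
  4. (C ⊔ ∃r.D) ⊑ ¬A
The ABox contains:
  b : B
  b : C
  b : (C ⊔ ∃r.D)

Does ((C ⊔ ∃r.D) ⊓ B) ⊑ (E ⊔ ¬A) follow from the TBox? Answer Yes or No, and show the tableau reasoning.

Yes

1. ((C ⊔ ∃r.D) ⊓ B) ⊑ (E ⊔ ¬A)  ⇔  (((C ⊔ ∃r.D) ⊓ B) ⊓ (¬E ⊓ A)) unsat w.r.t. T
   all branches close; clash {A, ¬A} at x₀
2. Hence ((C ⊔ ∃r.D) ⊓ B) ⊑ (E ⊔ ¬A): entailed.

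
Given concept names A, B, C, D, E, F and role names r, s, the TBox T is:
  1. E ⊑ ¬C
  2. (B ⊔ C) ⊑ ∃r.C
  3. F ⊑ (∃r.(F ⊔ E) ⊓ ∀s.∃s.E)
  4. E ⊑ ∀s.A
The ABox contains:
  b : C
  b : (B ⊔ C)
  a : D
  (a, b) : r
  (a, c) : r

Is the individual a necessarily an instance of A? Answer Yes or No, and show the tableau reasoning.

1. a : A?  L(a) = {D} ∪ {¬A}
   open: L(a) ⊇ {D, ¬A, ¬B, ¬C, ¬E, …} — a ∉ A possible
2. Hence a : A: not entailed.

No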